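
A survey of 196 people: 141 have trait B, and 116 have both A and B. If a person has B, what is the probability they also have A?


P(A|B) = P(A∩B)/P(B) = (116/196)/(141/196) = 116/141

116/141


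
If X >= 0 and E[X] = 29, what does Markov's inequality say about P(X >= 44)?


Markov: P(X >= a) <= E[X]/a
P(X >= 44) <= 29/44

29/44


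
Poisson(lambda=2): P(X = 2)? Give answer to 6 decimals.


P(X=2) = e^(-2) * 2^2 / 2!
≈ 0.1353352832 * 4 / 2
≈ 0.270671

0.270671


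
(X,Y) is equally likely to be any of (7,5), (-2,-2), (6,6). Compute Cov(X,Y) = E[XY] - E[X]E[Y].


E[X]=11/3, E[Y]=3, E[XY]=25
Cov(X,Y) = E[XY] - E[X]E[Y] = 25 - 11/3*3 = 14

14


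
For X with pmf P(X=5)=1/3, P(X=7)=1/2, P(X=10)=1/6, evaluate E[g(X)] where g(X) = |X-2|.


E[|X-2|] = sum(g(x)*P(x))
= 3*1/3 + 5*1/2 + 8*1/6
= 29/6

29/6


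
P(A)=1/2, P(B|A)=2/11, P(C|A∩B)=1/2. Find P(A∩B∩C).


P(A∩B∩C) = P(A) * P(B|A) * P(C|A∩B)
= 1/2 * 2/11 * 1/2
= 1/11 * 1/2 = 1/22

1/22


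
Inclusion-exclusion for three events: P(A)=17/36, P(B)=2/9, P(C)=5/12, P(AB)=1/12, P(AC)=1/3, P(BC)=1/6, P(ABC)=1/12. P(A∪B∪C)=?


P(A∪B∪C) = P(A)+P(B)+P(C) - P(AB)-P(AC)-P(BC) + P(ABC)
= 17/36+2/9+5/12 - 1/12-1/3-1/6 + 1/12
= 11/18

11/18


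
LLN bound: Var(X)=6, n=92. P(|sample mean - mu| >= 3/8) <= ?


Var(Xbar) = Var(X)/n = 6/92
Chebyshev: P(|Xbar-mu| >= 3/8) <= Var(Xbar)/(3/8)^2 = (3/46)/(9/64) = 32/69

32/69


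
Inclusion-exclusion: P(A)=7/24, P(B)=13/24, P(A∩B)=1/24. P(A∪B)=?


P(A∪B) = P(A) + P(B) - P(A∩B)
= 7/24 + 13/24 - 1/24 = 19/24

19/24


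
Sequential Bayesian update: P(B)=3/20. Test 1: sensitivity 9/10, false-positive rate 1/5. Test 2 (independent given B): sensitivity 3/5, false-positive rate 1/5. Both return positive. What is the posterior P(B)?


After test 1: P(+) = 9/10*3/20 + 1/5*17/20 = 61/200
P(B|+) = (27/200)/(61/200) = 27/61
After test 2 (use post1 as new prior): P(+) = 3/5*27/61 + 1/5*34/61 = 23/61
P(B|+,+) = (81/305)/(23/61) = 81/115

81/115


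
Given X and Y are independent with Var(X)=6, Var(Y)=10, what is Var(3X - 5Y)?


Independence => Cov(X,Y)=0
Var(3X - 5Y) = 3^2*Var(X) + (-5)^2*Var(Y)
= 9*6 + 25*10 = 304

304


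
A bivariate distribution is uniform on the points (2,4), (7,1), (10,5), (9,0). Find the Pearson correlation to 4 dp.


Cov(X,Y) = -1.2500, Var(X) = 9.5000, Var(Y) = 4.2500
rho = Cov/(sqrt(VarX)*sqrt(VarY)) = -0.1967

-0.1967


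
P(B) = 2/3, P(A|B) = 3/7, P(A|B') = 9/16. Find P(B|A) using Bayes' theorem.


P(A) = P(A|B)P(B) + P(A|B')P(B') = 3/7*2/3 + 9/16*1/3 = 53/112
P(B|A) = P(A|B)P(B)/P(A) = (2/7)/(53/112) = 32/53

32/53


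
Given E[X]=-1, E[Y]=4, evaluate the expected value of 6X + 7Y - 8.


E[6X + 7Y - 8] = 6*E[X] + 7*E[Y] - 8
= (6)*(-1) + (7)*(4) + (-8)
= -6 + 28 - 8 = 14

14


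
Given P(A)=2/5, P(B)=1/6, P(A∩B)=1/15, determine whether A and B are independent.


P(A)*P(B) = 2/5*1/6 = 1/15
P(A∩B) = 1/15, which equals P(A)P(B), so independent

Yes, A and B are independent


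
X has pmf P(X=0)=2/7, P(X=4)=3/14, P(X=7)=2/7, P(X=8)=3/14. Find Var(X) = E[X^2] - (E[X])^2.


E[X] = 32/7, E[X^2] = 218/7
Var(X) = E[X^2] - (E[X])^2 = 218/7 - (32/7)^2 = 502/49

502/49


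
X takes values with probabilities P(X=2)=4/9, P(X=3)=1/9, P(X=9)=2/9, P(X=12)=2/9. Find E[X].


E[X] = sum(x * P(x))
= 2*4/9 + 3*1/9 + 9*2/9 + 12*2/9
= 53/9

53/9


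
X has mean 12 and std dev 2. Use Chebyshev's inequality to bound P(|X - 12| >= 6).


k = 6/2 = 3
Chebyshev: P(|X-mu| >= k*sigma) <= 1/k^2 = 1/3^2 = 1/9

1/9


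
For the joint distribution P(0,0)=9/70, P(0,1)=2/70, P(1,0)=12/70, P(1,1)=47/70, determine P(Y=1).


P(Y=1) = P(0,1)+P(1,1) = 2/70 + 47/70 = 49/70 = 7/10

7/10


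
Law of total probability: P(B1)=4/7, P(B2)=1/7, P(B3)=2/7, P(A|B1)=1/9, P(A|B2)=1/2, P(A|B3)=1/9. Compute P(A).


P(A) = P(A|B1)P(B1) + P(A|B2)P(B2) + P(A|B3)P(B3)
= 1/9*4/7 + 1/2*1/7 + 1/9*2/7
= 4/63 + 1/14 + 2/63 = 1/6

1/6


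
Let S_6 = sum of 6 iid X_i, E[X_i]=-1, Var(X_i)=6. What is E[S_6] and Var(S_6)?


E[S_n] = n*mu = 6*-1 = -6
Var(S_n) = n*sigma^2 = 6*6 = 36

E[S_6]=-6, Var(S_6)=36


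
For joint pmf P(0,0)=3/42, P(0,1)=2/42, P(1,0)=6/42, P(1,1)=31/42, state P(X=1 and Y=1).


Read from table: P(X=1, Y=1) = 31/42

31/42


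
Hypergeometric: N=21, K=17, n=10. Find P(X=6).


P(X=6) = C(17,6)*C(4,4) / C(21,10)
= 12376*1 / 352716
= 12376/352716 = 2/57

2/57


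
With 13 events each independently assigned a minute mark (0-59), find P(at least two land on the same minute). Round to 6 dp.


P(all different) = prod((60-i)/60 for i=0..12) = 0.246343
P(at least one match) = 1 - 0.246343 = 0.753657

0.753657


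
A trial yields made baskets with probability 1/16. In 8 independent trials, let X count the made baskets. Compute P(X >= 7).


P(X>=7) = P(X=7) + P(X=8)
= 15/536870912 + 1/4294967296
= 121/4294967296

121/4294967296


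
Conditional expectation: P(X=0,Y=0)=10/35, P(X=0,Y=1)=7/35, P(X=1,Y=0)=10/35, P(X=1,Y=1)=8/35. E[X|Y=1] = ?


P(Y=1) = 15/35
E[X|Y=1] = (0*7 + 1*8)/15 = 8/15

8/15


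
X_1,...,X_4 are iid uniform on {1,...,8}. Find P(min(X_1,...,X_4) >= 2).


P(min >= 2) = P(all X_i >= 2) = (P(X_1 >= 2))^4
= (7/8)^4 = 2401/4096

2401/4096


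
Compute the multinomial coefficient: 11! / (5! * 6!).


11! = 39916800
Denominator: 5!=120 * 6!=720
Coefficient = 39916800 / 86400 = 462

462


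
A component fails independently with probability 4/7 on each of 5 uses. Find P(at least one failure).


P(at least one) = 1 - P(none)
P(none) = (1 - 4/7)^5 = (3/7)^5 = 243/16807
P(at least one) = 1 - 243/16807 = 16564/16807

16564/16807


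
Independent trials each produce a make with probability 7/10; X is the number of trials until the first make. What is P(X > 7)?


P(X > 7) = P(first 7 trials all fail) = (1-p)^7 = (3/10)^7 = 2187/10000000

2187/10000000


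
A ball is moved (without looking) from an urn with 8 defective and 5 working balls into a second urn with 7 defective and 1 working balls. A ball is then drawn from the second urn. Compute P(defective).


P(transfer defective) = 8/13; P(transfer working) = 5/13
If defective transferred: Urn II has 8 defective of 9, so P(defective|defective moved) = 8/9
If working transferred: Urn II has 7 defective of 9, so P(defective|working moved) = 7/9
By total probability: P(defective) = 8/13*8/9 + 5/13*7/9 = 11/13

11/13


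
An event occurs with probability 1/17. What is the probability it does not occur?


P(A') = 1 - P(A) = 1 - 1/17 = 16/17

16/17


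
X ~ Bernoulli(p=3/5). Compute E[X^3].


For Bernoulli: X in {0,1}
E[X^3] = 0^3*(1-3/5) + 1^3*3/5 = 3/5

3/5


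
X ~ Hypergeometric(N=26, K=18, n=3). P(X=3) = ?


P(X=3) = C(18,3)*C(8,0) / C(26,3)
= 816*1 / 2600
= 816/2600 = 102/325

102/325


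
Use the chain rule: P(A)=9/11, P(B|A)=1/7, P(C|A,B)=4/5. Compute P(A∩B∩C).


P(A∩B∩C) = P(A) * P(B|A) * P(C|A∩B)
= 9/11 * 1/7 * 4/5
= 9/77 * 4/5 = 36/385

36/385


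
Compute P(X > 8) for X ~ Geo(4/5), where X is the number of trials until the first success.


P(X > 8) = P(first 8 trials all fail) = (1-p)^8 = (1/5)^8 = 1/390625

1/390625


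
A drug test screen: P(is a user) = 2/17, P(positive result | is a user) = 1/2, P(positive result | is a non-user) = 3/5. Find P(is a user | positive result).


P(A) = P(A|B)P(B) + P(A|B')P(B') = 1/2*2/17 + 3/5*15/17 = 10/17
P(B|A) = P(A|B)P(B)/P(A) = (1/17)/(10/17) = 1/10

1/10


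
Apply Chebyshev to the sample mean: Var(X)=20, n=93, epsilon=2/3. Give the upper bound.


Var(Xbar) = Var(X)/n = 20/93
Chebyshev: P(|Xbar-mu| >= 2/3) <= Var(Xbar)/(2/3)^2 = (20/93)/(4/9) = 15/31

15/31


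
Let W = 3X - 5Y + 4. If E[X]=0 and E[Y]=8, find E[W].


E[3X - 5Y + 4] = 3*E[X] - 5*E[Y] + 4
= (3)*(0) + (-5)*(8) + (4)
= 0 - 40 + 4 = -36

-36


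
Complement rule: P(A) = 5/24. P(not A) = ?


P(A') = 1 - P(A) = 1 - 5/24 = 19/24

19/24


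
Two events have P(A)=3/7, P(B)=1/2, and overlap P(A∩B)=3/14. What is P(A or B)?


P(A∪B) = P(A) + P(B) - P(A∩B)
= 3/7 + 1/2 - 3/14 = 5/7

5/7


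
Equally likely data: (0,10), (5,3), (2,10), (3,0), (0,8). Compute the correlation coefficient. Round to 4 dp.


Cov(X,Y) = -5.4000, Var(X) = 3.6000, Var(Y) = 16.1600
rho = Cov/(sqrt(VarX)*sqrt(VarY)) = -0.7080

-0.7080


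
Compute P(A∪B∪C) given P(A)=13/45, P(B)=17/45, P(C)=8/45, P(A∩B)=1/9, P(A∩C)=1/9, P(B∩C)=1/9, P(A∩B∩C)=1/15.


P(A∪B∪C) = P(A)+P(B)+P(C) - P(AB)-P(AC)-P(BC) + P(ABC)
= 13/45+17/45+8/45 - 1/9-1/9-1/9 + 1/15
= 26/45

26/45


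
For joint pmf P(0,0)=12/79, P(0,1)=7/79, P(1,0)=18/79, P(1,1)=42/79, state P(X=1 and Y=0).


Read from table: P(X=1, Y=0) = 18/79

18/79


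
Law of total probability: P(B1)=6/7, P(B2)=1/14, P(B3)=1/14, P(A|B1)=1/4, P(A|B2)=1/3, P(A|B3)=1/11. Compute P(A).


P(A) = P(A|B1)P(B1) + P(A|B2)P(B2) + P(A|B3)P(B3)
= 1/4*6/7 + 1/3*1/14 + 1/11*1/14
= 3/14 + 1/42 + 1/154 = 113/462

113/462


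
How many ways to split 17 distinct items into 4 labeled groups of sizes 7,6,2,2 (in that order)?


17! = 355687428096000
Denominator: 7!=5040 * 6!=720 * 2!=2 * 2!=2
Coefficient = 355687428096000 / 14515200 = 24504480

24504480


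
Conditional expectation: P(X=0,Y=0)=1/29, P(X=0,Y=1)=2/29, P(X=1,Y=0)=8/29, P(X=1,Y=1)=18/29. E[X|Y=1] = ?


P(Y=1) = 20/29
E[X|Y=1] = (0*2 + 1*18)/20 = 18/20 = 9/10

9/10


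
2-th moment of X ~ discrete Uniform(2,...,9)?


E[X^2] = (1/8) * sum(x^2 for x=2..9)
= 284/8 = 71/2

71/2


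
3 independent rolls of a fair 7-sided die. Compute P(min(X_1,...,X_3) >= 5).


P(min >= 5) = P(all X_i >= 5) = (P(X_1 >= 5))^3
= (3/7)^3 = 27/343

27/343


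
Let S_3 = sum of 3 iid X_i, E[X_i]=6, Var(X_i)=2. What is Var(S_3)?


By independence, Var(S_n) = n*Var(X_1) = 3*2 = 6

6


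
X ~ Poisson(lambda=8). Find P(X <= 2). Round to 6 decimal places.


P(X<=2) = e^(-8)*8^0/0! + e^(-8)*8^1/1! + e^(-8)*8^2/2!
≈ 0.0003354626 + 0.0026837010 + 0.0107348041
= 0.0137539677
≈ 0.013754

0.013754


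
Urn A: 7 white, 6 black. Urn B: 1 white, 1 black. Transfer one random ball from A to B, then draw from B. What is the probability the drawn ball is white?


P(transfer white) = 7/13; P(transfer black) = 6/13
If white transferred: Urn II has 2 white of 3, so P(white|white moved) = 2/3
If black transferred: Urn II has 1 white of 3, so P(white|black moved) = 1/3
By total probability: P(white) = 7/13*2/3 + 6/13*1/3 = 20/39

20/39


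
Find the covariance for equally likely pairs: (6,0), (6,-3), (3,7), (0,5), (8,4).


E[X]=23/5, E[Y]=13/5, E[XY]=7
Cov(X,Y) = E[XY] - E[X]E[Y] = 7 - 23/5*13/5 = -124/25

-124/25


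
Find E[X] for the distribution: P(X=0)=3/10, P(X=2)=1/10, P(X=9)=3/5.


E[X] = sum(x * P(x))
= 0*3/10 + 2*1/10 + 9*3/5
= 28/5

28/5


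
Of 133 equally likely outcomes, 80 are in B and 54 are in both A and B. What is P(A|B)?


P(A|B) = P(A∩B)/P(B) = (54/133)/(80/133) = 54/80 = 27/40

27/40


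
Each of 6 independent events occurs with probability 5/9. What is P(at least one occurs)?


P(at least one) = 1 - P(none)
P(none) = (1 - 5/9)^6 = (4/9)^6 = 4096/531441
P(at least one) = 1 - 4096/531441 = 527345/531441

527345/531441


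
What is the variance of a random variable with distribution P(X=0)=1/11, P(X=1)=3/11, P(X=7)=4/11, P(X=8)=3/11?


E[X] = 5, E[X^2] = 391/11
Var(X) = E[X^2] - (E[X])^2 = 391/11 - (5)^2 = 116/11

116/11


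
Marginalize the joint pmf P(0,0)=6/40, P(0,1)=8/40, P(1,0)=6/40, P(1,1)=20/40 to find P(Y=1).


P(Y=1) = P(0,1)+P(1,1) = 8/40 + 20/40 = 28/40 = 7/10

7/10


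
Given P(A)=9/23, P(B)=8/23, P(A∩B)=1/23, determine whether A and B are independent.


P(A)*P(B) = 9/23*8/23 = 72/529
P(A∩B) = 1/23 != 72/529, so not independent

No, A and B are not independent


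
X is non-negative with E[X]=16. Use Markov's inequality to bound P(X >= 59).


Markov: P(X >= a) <= E[X]/a
P(X >= 59) <= 16/59

16/59


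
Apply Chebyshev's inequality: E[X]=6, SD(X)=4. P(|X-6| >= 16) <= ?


k = 16/4 = 4
Chebyshev: P(|X-mu| >= k*sigma) <= 1/k^2 = 1/4^2 = 1/16

1/16


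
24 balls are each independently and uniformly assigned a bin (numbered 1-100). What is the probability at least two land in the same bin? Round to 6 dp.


P(all different) = prod((100-i)/100 for i=0..23) = 0.049497
P(at least one match) = 1 - 0.049497 = 0.950503

0.950503


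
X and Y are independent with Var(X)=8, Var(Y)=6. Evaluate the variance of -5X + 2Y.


Independence => Cov(X,Y)=0
Var(-5X + 2Y) = (-5)^2*Var(X) + 2^2*Var(Y)
= 25*8 + 4*6 = 224

224


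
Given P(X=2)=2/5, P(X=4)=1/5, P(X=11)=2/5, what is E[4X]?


E[4X] = sum(g(x)*P(x))
= 8*2/5 + 16*1/5 + 44*2/5
= 24

24


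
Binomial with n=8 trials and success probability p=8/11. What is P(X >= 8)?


P(X>=8) = P(X=8)
= 16777216/214358881
= 16777216/214358881

16777216/214358881


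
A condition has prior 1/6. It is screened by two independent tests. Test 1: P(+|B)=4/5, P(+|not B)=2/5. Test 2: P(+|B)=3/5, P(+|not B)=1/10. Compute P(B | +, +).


After test 1: P(+) = 4/5*1/6 + 2/5*5/6 = 7/15
P(B|+) = (2/15)/(7/15) = 2/7
After test 2 (use post1 as new prior): P(+) = 3/5*2/7 + 1/10*5/7 = 17/70
P(B|+,+) = (6/35)/(17/70) = 12/17

12/17


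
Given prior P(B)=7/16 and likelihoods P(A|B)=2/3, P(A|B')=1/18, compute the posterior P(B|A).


P(A) = P(A|B)P(B) + P(A|B')P(B') = 2/3*7/16 + 1/18*9/16 = 31/96
P(B|A) = P(A|B)P(B)/P(A) = (7/24)/(31/96) = 28/31

28/31


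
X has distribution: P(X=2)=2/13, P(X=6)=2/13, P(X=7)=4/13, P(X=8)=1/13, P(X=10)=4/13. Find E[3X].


E[3X] = sum(g(x)*P(x))
= 6*2/13 + 18*2/13 + 21*4/13 + 24*1/13 + 30*4/13
= 276/13

276/13


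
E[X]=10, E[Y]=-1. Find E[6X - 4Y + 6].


E[6X - 4Y + 6] = 6*E[X] - 4*E[Y] + 6
= (6)*(10) + (-4)*(-1) + (6)
= 60 + 4 + 6 = 70

70


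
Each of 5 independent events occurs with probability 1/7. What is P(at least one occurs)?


P(at least one) = 1 - P(none)
P(none) = (1 - 1/7)^5 = (6/7)^5 = 7776/16807
P(at least one) = 1 - 7776/16807 = 9031/16807

9031/16807


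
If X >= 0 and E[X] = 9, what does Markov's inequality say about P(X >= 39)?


Markov: P(X >= a) <= E[X]/a
P(X >= 39) <= 9/39 = 3/13

3/13


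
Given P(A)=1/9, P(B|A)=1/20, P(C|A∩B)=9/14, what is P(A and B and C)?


P(A∩B∩C) = P(A) * P(B|A) * P(C|A∩B)
= 1/9 * 1/20 * 9/14
= 1/180 * 9/14 = 1/280

1/280


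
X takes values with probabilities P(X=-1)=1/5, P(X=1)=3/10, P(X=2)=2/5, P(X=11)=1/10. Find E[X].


E[X] = sum(x * P(x))
= -1*1/5 + 1*3/10 + 2*2/5 + 11*1/10
= 2

2


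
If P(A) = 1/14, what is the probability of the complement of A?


P(A') = 1 - P(A) = 1 - 1/14 = 13/14

13/14


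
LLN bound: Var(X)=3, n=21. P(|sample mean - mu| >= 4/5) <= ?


Var(Xbar) = Var(X)/n = 3/21
Chebyshev: P(|Xbar-mu| >= 4/5) <= Var(Xbar)/(4/5)^2 = (1/7)/(16/25) = 25/112

25/112


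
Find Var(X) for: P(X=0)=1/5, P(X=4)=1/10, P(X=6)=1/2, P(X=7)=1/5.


E[X] = 24/5, E[X^2] = 147/5
Var(X) = E[X^2] - (E[X])^2 = 147/5 - (24/5)^2 = 159/25

159/25


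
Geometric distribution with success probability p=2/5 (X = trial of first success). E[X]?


For geometric (trials until first success), E[X] = 1/p = 1/(2/5) = 5/2

5/2


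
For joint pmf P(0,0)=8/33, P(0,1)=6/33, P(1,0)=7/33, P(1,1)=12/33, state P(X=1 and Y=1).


Read from table: P(X=1, Y=1) = 12/33 = 4/11

4/11


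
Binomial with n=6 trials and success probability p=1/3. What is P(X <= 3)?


P(X<=3) = P(X=0) + P(X=1) + P(X=2) + P(X=3)
= 64/729 + 64/243 + 80/243 + 160/729
= 656/729

656/729


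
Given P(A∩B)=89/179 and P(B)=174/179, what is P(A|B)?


P(A|B) = P(A∩B)/P(B) = (89/179)/(174/179) = 89/174

89/174


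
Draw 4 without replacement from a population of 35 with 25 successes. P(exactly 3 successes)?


P(X=3) = C(25,3)*C(10,1) / C(35,4)
= 2300*10 / 52360
= 23000/52360 = 575/1309

575/1309


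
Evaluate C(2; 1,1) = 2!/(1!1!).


2! = 2
Denominator: 1!=1 * 1!=1
Coefficient = 2 / 1 = 2

2


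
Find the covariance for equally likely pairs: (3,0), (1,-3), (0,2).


E[X]=4/3, E[Y]=-1/3, E[XY]=-1
Cov(X,Y) = E[XY] - E[X]E[Y] = -1 - 4/3*-1/3 = -5/9

-5/9


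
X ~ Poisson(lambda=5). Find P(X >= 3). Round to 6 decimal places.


P(X>=3) = 1 - P(X<=2) = 1 - (e^(-5)*5^0/0! + e^(-5)*5^1/1! + e^(-5)*5^2/2!)
≈ 1 - (0.0067379470 + 0.0336897350 + 0.0842243375)
= 1 - 0.1246520195 = 0.8753479805
≈ 0.875348

0.875348


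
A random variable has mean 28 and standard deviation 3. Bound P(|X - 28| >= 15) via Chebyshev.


k = 15/3 = 5
Chebyshev: P(|X-mu| >= k*sigma) <= 1/k^2 = 1/5^2 = 1/25

1/25


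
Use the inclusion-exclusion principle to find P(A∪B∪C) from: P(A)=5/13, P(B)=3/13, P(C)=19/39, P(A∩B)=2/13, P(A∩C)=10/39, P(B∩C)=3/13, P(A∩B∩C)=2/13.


P(A∪B∪C) = P(A)+P(B)+P(C) - P(AB)-P(AC)-P(BC) + P(ABC)
= 5/13+3/13+19/39 - 2/13-10/39-3/13 + 2/13
= 8/13

8/13


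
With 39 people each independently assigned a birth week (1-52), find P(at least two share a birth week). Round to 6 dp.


P(all different) = prod((52-i)/52 for i=0..38) = 0.000000
P(at least one match) = 1 - 0.000000 = 1.000000

1.000000


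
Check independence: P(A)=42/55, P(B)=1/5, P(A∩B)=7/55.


P(A)*P(B) = 42/55*1/5 = 42/275
P(A∩B) = 7/55 != 42/275, so not independent

No, A and B are not independent


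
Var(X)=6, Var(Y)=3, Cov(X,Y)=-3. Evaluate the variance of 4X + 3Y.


Var(4X + 3Y) = 4^2*Var(X) + 3^2*Var(Y) + 2*4*3*Cov(X,Y)
= 16*6 + 9*3 + 24*(-3)
= 96 + 27 - 72 = 51

51


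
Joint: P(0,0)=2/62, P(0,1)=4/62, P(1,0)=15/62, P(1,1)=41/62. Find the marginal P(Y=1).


P(Y=1) = P(0,1)+P(1,1) = 4/62 + 41/62 = 45/62

45/62


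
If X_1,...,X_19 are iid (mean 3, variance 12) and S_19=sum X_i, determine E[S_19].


E[S_n] = n*E[X_1] = 19*3 = 57

57


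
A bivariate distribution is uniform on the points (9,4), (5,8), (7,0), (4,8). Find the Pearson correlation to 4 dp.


Cov(X,Y) = -4.2500, Var(X) = 3.6875, Var(Y) = 11.0000
rho = Cov/(sqrt(VarX)*sqrt(VarY)) = -0.6673

-0.6673


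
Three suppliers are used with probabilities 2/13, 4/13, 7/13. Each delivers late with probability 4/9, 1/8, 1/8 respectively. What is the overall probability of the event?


P(A) = P(A|B1)P(B1) + P(A|B2)P(B2) + P(A|B3)P(B3)
= 4/9*2/13 + 1/8*4/13 + 1/8*7/13
= 8/117 + 1/26 + 7/104 = 163/936

163/936


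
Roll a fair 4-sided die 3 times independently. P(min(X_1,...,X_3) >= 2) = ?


P(min >= 2) = P(all X_i >= 2) = (P(X_1 >= 2))^3
= (3/4)^3 = 27/64

27/64


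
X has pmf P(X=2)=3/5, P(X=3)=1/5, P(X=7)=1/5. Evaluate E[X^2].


E[X^2] = sum(x^2 * P(x))
= 4*3/5 + 9*1/5 + 49*1/5
= 14

14


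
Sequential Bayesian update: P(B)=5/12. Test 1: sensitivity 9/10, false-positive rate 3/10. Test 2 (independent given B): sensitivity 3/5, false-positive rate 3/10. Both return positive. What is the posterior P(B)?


After test 1: P(+) = 9/10*5/12 + 3/10*7/12 = 11/20
P(B|+) = (3/8)/(11/20) = 15/22
After test 2 (use post1 as new prior): P(+) = 3/5*15/22 + 3/10*7/22 = 111/220
P(B|+,+) = (9/22)/(111/220) = 30/37

30/37


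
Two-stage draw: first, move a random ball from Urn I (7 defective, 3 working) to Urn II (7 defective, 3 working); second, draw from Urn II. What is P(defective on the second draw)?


P(transfer defective) = 7/10; P(transfer working) = 3/10
If defective transferred: Urn II has 8 defective of 11, so P(defective|defective moved) = 8/11
If working transferred: Urn II has 7 defective of 11, so P(defective|working moved) = 7/11
By total probability: P(defective) = 7/10*8/11 + 3/10*7/11 = 7/10

7/10


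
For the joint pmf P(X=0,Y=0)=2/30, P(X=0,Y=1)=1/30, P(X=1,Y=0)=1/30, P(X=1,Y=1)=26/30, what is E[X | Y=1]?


P(Y=1) = 27/30
E[X|Y=1] = (0*1 + 1*26)/27 = 26/27

26/27


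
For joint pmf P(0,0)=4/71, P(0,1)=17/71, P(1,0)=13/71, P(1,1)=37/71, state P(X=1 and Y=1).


Read from table: P(X=1, Y=1) = 37/71

37/71


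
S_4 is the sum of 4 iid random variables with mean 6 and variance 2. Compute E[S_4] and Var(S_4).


E[S_n] = n*mu = 4*6 = 24
Var(S_n) = n*sigma^2 = 4*2 = 8

E[S_4]=24, Var(S_4)=8


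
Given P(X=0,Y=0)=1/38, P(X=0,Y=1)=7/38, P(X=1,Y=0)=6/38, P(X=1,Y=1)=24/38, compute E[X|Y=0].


P(Y=0) = 7/38
E[X|Y=0] = (0*1 + 1*6)/7 = 6/7

6/7


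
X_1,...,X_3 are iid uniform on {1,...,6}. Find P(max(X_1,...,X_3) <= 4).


P(max <= 4) = P(all X_i <= 4) = (P(X_1 <= 4))^3
= (4/6)^3 = (2/3)^3 = 8/27

8/27


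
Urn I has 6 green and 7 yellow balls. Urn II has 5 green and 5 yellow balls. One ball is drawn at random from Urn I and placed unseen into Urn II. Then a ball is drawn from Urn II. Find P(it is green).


P(transfer green) = 6/13; P(transfer yellow) = 7/13
If green transferred: Urn II has 6 green of 11, so P(green|green moved) = 6/11
If yellow transferred: Urn II has 5 green of 11, so P(green|yellow moved) = 5/11
By total probability: P(green) = 6/13*6/11 + 7/13*5/11 = 71/143

71/143


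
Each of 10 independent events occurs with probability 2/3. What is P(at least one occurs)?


P(at least one) = 1 - P(none)
P(none) = (1 - 2/3)^10 = (1/3)^10 = 1/59049
P(at least one) = 1 - 1/59049 = 59048/59049

59048/59049


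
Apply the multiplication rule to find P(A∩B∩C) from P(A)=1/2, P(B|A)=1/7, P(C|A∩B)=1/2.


P(A∩B∩C) = P(A) * P(B|A) * P(C|A∩B)
= 1/2 * 1/7 * 1/2
= 1/14 * 1/2 = 1/28

1/28


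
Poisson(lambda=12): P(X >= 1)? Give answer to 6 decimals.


P(X>=1) = 1 - P(X<=0) = 1 - (e^(-12)*12^0/0!)
≈ 1 - 0.0000061442 = 0.9999938558
≈ 0.999994

0.999994


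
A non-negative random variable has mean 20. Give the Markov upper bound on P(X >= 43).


Markov: P(X >= a) <= E[X]/a
P(X >= 43) <= 20/43

20/43


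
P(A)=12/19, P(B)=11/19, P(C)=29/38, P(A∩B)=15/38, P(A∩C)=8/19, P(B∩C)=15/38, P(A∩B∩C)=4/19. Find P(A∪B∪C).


P(A∪B∪C) = P(A)+P(B)+P(C) - P(AB)-P(AC)-P(BC) + P(ABC)
= 12/19+11/19+29/38 - 15/38-8/19-15/38 + 4/19
= 37/38

37/38


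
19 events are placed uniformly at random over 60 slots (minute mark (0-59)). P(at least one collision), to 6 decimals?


P(all different) = prod((60-i)/60 for i=0..18) = 0.040820
P(at least one match) = 1 - 0.040820 = 0.959180

0.959180


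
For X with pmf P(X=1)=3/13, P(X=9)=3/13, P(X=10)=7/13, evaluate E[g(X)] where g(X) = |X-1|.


E[|X-1|] = sum(g(x)*P(x))
= 0*3/13 + 8*3/13 + 9*7/13
= 87/13

87/13


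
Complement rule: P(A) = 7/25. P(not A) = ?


P(A') = 1 - P(A) = 1 - 7/25 = 18/25

18/25


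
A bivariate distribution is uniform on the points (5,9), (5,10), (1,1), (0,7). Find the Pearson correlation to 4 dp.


Cov(X,Y) = 5.4375, Var(X) = 5.1875, Var(Y) = 12.1875
rho = Cov/(sqrt(VarX)*sqrt(VarY)) = 0.6839

0.6839


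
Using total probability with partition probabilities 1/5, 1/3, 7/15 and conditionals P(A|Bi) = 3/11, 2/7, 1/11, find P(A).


P(A) = P(A|B1)P(B1) + P(A|B2)P(B2) + P(A|B3)P(B3)
= 3/11*1/5 + 2/7*1/3 + 1/11*7/15
= 3/55 + 2/21 + 7/165 = 74/385

74/385


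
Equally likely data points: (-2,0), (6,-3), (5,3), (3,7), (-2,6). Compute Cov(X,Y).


E[X]=2, E[Y]=13/5, E[XY]=6/5
Cov(X,Y) = E[XY] - E[X]E[Y] = 6/5 - 2*13/5 = -4

-4


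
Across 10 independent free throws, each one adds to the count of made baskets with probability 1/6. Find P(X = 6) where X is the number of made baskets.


P(X=6) = C(10,6) * p^6 * (1-p)^4
= 210 * 1/46656 * 625/1296
= 21875/10077696

21875/10077696


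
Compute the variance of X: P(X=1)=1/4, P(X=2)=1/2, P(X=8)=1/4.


E[X] = 13/4, E[X^2] = 73/4
Var(X) = E[X^2] - (E[X])^2 = 73/4 - (13/4)^2 = 123/16

123/16


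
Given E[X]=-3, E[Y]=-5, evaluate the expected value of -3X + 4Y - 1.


E[-3X + 4Y - 1] = -3*E[X] + 4*E[Y] - 1
= (-3)*(-3) + (4)*(-5) + (-1)
= 9 - 20 - 1 = -12

-12


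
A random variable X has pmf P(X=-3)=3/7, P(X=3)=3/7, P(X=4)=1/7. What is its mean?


E[X] = sum(x * P(x))
= -3*3/7 + 3*3/7 + 4*1/7
= 4/7

4/7


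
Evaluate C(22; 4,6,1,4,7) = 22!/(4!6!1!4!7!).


22! = 1124000727777607680000
Denominator: 4!=24 * 6!=720 * 1!=1 * 4!=24 * 7!=5040
Coefficient = 1124000727777607680000 / 2090188800 = 537750813600

537750813600


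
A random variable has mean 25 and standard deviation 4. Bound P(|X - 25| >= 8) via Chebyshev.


k = 8/4 = 2
Chebyshev: P(|X-mu| >= k*sigma) <= 1/k^2 = 1/2^2 = 1/4

1/4


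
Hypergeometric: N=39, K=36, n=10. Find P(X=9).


P(X=9) = C(36,9)*C(3,1) / C(39,10)
= 94143280*3 / 635745396
= 282429840/635745396 = 4060/9139

4060/9139


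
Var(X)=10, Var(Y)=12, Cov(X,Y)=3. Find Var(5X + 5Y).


Var(5X + 5Y) = 5^2*Var(X) + 5^2*Var(Y) + 2*5*5*Cov(X,Y)
= 25*10 + 25*12 + 50*3
= 250 + 300 + 150 = 700

700


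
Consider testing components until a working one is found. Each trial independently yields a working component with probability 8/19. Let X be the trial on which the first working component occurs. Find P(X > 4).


P(X > 4) = P(first 4 trials all fail) = (1-p)^4 = (11/19)^4 = 14641/130321

14641/130321


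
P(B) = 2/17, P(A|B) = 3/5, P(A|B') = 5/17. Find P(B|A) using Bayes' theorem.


P(A) = P(A|B)P(B) + P(A|B')P(B') = 3/5*2/17 + 5/17*15/17 = 477/1445
P(B|A) = P(A|B)P(B)/P(A) = (6/85)/(477/1445) = 34/159

34/159


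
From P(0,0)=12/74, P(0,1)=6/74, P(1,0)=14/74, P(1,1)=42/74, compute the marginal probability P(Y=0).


P(Y=0) = P(0,0)+P(1,0) = 12/74 + 14/74 = 26/74 = 13/37

13/37


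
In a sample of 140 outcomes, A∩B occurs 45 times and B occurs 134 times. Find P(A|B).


P(A|B) = P(A∩B)/P(B) = (45/140)/(134/140) = 45/134

45/134


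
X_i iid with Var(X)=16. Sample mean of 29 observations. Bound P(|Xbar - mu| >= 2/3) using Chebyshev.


Var(Xbar) = Var(X)/n = 16/29
Chebyshev: P(|Xbar-mu| >= 2/3) <= Var(Xbar)/(2/3)^2 = (16/29)/(4/9) = 36/29
Bound exceeds 1, so trivial bound: 1

1


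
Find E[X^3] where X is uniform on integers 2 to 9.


E[X^3] = (1/8) * sum(x^3 for x=2..9)
= 2024/8 = 253

253


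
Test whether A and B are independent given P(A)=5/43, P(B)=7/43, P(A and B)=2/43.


P(A)*P(B) = 5/43*7/43 = 35/1849
P(A∩B) = 2/43 != 35/1849, so not independent

No, A and B are not independent


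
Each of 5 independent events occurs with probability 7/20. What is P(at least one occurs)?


P(at least one) = 1 - P(none)
P(none) = (1 - 7/20)^5 = (13/20)^5 = 371293/3200000
P(at least one) = 1 - 371293/3200000 = 2828707/3200000

2828707/3200000


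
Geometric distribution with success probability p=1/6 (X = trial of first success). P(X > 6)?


P(X > 6) = P(first 6 trials all fail) = (1-p)^6 = (5/6)^6 = 15625/46656

15625/46656


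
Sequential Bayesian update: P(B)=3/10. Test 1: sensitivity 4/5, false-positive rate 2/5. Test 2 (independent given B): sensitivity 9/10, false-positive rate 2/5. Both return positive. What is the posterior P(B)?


After test 1: P(+) = 4/5*3/10 + 2/5*7/10 = 13/25
P(B|+) = (6/25)/(13/25) = 6/13
After test 2 (use post1 as new prior): P(+) = 9/10*6/13 + 2/5*7/13 = 41/65
P(B|+,+) = (27/65)/(41/65) = 27/41

27/41


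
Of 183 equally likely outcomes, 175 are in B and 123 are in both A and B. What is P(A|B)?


P(A|B) = P(A∩B)/P(B) = (123/183)/(175/183) = 123/175

123/175


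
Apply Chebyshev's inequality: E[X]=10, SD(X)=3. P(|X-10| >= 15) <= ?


k = 15/3 = 5
Chebyshev: P(|X-mu| >= k*sigma) <= 1/k^2 = 1/5^2 = 1/25

1/25


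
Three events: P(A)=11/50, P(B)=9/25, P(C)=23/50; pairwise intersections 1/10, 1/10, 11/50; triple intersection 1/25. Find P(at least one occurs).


P(A∪B∪C) = P(A)+P(B)+P(C) - P(AB)-P(AC)-P(BC) + P(ABC)
= 11/50+9/25+23/50 - 1/10-1/10-11/50 + 1/25
= 33/50

33/50


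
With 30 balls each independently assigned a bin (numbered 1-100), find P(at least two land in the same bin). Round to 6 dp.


P(all different) = prod((100-i)/100 for i=0..29) = 0.007791
P(at least one match) = 1 - 0.007791 = 0.992209

0.992209


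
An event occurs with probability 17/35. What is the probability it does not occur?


P(A') = 1 - P(A) = 1 - 17/35 = 18/35

18/35


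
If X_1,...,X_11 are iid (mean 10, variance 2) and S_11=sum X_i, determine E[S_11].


E[S_n] = n*E[X_1] = 11*10 = 110

110


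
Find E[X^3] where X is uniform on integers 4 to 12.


E[X^3] = (1/9) * sum(x^3 for x=4..12)
= 6048/9 = 672

672


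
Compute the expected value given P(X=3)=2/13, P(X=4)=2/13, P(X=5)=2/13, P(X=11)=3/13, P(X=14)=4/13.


E[X] = sum(x * P(x))
= 3*2/13 + 4*2/13 + 5*2/13 + 11*3/13 + 14*4/13
= 113/13

113/13


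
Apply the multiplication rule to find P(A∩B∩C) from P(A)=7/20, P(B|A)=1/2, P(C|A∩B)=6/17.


P(A∩B∩C) = P(A) * P(B|A) * P(C|A∩B)
= 7/20 * 1/2 * 6/17
= 7/40 * 6/17 = 21/340

21/340


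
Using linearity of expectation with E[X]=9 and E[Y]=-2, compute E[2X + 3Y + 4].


E[2X + 3Y + 4] = 2*E[X] + 3*E[Y] + 4
= (2)*(9) + (3)*(-2) + (4)
= 18 - 6 + 4 = 16

16


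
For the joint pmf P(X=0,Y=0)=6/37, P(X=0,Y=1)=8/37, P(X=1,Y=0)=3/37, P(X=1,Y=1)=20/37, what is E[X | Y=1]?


P(Y=1) = 28/37
E[X|Y=1] = (0*8 + 1*20)/28 = 20/28 = 5/7

5/7


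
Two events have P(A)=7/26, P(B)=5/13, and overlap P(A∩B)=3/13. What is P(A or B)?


P(A∪B) = P(A) + P(B) - P(A∩B)
= 7/26 + 5/13 - 3/13 = 11/26

11/26


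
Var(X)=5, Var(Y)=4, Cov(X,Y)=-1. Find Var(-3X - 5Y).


Var(-3X - 5Y) = (-3)^2*Var(X) + (-5)^2*Var(Y) + 2*(-3)*(-5)*Cov(X,Y)
= 9*5 + 25*4 + 30*(-1)
= 45 + 100 - 30 = 115

115


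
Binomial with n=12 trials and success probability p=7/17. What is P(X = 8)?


P(X=8) = C(12,8) * p^8 * (1-p)^4
= 495 * 5764801/6975757441 * 10000/83521
= 28535764950000/582622237229761

28535764950000/582622237229761


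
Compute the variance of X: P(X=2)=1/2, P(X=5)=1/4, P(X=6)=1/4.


E[X] = 15/4, E[X^2] = 69/4
Var(X) = E[X^2] - (E[X])^2 = 69/4 - (15/4)^2 = 51/16

51/16


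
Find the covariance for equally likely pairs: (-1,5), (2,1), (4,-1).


E[X]=5/3, E[Y]=5/3, E[XY]=-7/3
Cov(X,Y) = E[XY] - E[X]E[Y] = -7/3 - 5/3*5/3 = -46/9

-46/9


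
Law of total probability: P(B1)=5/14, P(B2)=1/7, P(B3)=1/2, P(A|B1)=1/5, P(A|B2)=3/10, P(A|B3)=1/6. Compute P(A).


P(A) = P(A|B1)P(B1) + P(A|B2)P(B2) + P(A|B3)P(B3)
= 1/5*5/14 + 3/10*1/7 + 1/6*1/2
= 1/14 + 3/70 + 1/12 = 83/420

83/420


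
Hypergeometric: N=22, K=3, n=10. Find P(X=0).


P(X=0) = C(3,0)*C(19,10) / C(22,10)
= 1*92378 / 646646
= 92378/646646 = 1/7

1/7


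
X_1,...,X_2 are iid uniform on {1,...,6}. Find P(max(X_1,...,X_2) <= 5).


P(max <= 5) = P(all X_i <= 5) = (P(X_1 <= 5))^2
= (5/6)^2 = 25/36

25/36


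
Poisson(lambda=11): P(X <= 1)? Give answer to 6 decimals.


P(X<=1) = e^(-11)*11^0/0! + e^(-11)*11^1/1!
≈ 0.0000167017 + 0.0001837187
= 0.0002004204
≈ 0.000200

0.000200


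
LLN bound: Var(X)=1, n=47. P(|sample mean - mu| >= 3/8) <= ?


Var(Xbar) = Var(X)/n = 1/47
Chebyshev: P(|Xbar-mu| >= 3/8) <= Var(Xbar)/(3/8)^2 = (1/47)/(9/64) = 64/423

64/423


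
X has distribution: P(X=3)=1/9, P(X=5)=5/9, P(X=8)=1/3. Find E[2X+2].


E[2X+2] = sum(g(x)*P(x))
= 8*1/9 + 12*5/9 + 18*1/3
= 122/9

122/9


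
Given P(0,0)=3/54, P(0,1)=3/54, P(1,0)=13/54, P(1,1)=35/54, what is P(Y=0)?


P(Y=0) = P(0,0)+P(1,0) = 3/54 + 13/54 = 16/54 = 8/27

8/27


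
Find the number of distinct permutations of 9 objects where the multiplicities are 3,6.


9! = 362880
Denominator: 3!=6 * 6!=720
Coefficient = 362880 / 4320 = 84

84


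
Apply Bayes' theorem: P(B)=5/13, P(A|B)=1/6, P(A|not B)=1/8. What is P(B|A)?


P(A) = P(A|B)P(B) + P(A|B')P(B') = 1/6*5/13 + 1/8*8/13 = 11/78
P(B|A) = P(A|B)P(B)/P(A) = (5/78)/(11/78) = 5/11

5/11


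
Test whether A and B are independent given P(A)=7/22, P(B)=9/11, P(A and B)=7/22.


P(A)*P(B) = 7/22*9/11 = 63/242
P(A∩B) = 7/22 != 63/242, so not independent

No, A and B are not independent


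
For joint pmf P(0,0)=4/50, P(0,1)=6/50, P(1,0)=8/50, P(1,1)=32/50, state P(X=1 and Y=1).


Read from table: P(X=1, Y=1) = 32/50 = 16/25

16/25


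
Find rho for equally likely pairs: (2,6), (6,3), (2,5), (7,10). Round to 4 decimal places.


Cov(X,Y) = 2.0000, Var(X) = 5.1875, Var(Y) = 6.5000
rho = Cov/(sqrt(VarX)*sqrt(VarY)) = 0.3444

0.3444


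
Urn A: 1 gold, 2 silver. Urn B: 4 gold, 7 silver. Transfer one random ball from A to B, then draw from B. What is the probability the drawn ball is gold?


P(transfer gold) = 1/3; P(transfer silver) = 2/3
If gold transferred: Urn II has 5 gold of 12, so P(gold|gold moved) = 5/12
If silver transferred: Urn II has 4 gold of 12, so P(gold|silver moved) = 1/3
By total probability: P(gold) = 1/3*5/12 + 2/3*1/3 = 13/36

13/36


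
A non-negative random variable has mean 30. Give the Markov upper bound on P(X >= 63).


Markov: P(X >= a) <= E[X]/a
P(X >= 63) <= 30/63 = 10/21

10/21


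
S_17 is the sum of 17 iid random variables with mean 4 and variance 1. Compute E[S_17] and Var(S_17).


E[S_n] = n*mu = 17*4 = 68
Var(S_n) = n*sigma^2 = 17*1 = 17

E[S_17]=68, Var(S_17)=17


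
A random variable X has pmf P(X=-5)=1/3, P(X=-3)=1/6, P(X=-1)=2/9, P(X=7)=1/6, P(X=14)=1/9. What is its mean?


E[X] = sum(x * P(x))
= -5*1/3 - 3*1/6 - 1*2/9 + 7*1/6 + 14*1/9
= 1/3

1/3


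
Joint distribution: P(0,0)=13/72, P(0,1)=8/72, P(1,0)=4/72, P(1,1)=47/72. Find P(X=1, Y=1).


Read from table: P(X=1, Y=1) = 47/72

47/72


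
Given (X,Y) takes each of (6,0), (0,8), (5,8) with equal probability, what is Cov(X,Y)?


E[X]=11/3, E[Y]=16/3, E[XY]=40/3
Cov(X,Y) = E[XY] - E[X]E[Y] = 40/3 - 11/3*16/3 = -56/9

-56/9


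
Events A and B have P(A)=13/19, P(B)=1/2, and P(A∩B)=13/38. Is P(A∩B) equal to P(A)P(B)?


P(A)*P(B) = 13/19*1/2 = 13/38
P(A∩B) = 13/38, which equals P(A)P(B), so independent

Yes, A and B are independent


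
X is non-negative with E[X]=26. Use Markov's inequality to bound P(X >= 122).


Markov: P(X >= a) <= E[X]/a
P(X >= 122) <= 26/122 = 13/61

13/61


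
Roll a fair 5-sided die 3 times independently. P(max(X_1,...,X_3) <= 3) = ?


P(max <= 3) = P(all X_i <= 3) = (P(X_1 <= 3))^3
= (3/5)^3 = 27/125

27/125


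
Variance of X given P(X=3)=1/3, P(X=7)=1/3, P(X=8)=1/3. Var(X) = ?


E[X] = 6, E[X^2] = 122/3
Var(X) = E[X^2] - (E[X])^2 = 122/3 - (6)^2 = 14/3

14/3


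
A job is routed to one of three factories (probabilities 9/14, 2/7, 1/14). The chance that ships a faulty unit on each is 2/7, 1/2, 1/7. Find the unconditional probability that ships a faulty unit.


P(A) = P(A|B1)P(B1) + P(A|B2)P(B2) + P(A|B3)P(B3)
= 2/7*9/14 + 1/2*2/7 + 1/7*1/14
= 9/49 + 1/7 + 1/98 = 33/98

33/98


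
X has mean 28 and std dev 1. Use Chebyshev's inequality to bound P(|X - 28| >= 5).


k = 5/1 = 5
Chebyshev: P(|X-mu| >= k*sigma) <= 1/k^2 = 1/5^2 = 1/25

1/25


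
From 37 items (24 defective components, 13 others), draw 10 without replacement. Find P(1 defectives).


P(X=1) = C(24,1)*C(13,9) / C(37,10)
= 24*715 / 348330136
= 17160/348330136 = 195/3958297

195/3958297


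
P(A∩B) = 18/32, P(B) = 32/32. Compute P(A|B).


P(A|B) = P(A∩B)/P(B) = (18/32)/(32/32) = 18/32 = 9/16

9/16


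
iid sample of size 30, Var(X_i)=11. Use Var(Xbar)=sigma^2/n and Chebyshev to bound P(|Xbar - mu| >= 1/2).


Var(Xbar) = Var(X)/n = 11/30
Chebyshev: P(|Xbar-mu| >= 1/2) <= Var(Xbar)/(1/2)^2 = (11/30)/(1/4) = 22/15
Bound exceeds 1, so trivial bound: 1

1


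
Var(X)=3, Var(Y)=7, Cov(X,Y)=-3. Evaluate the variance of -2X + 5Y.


Var(-2X + 5Y) = (-2)^2*Var(X) + 5^2*Var(Y) + 2*(-2)*5*Cov(X,Y)
= 4*3 + 25*7 - 20*(-3)
= 12 + 175 + 60 = 247

247


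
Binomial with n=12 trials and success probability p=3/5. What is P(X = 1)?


P(X=1) = C(12,1) * p^1 * (1-p)^11
= 12 * 3/5 * 2048/48828125
= 73728/244140625

73728/244140625


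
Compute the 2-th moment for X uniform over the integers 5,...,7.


E[X^2] = (1/3) * sum(x^2 for x=5..7)
= 110/3

110/3


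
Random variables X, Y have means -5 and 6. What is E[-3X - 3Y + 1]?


E[-3X - 3Y + 1] = -3*E[X] - 3*E[Y] + 1
= (-3)*(-5) + (-3)*(6) + (1)
= 15 - 18 + 1 = -2

-2


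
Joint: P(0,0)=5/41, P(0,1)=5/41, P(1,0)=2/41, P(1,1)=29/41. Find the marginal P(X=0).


P(X=0) = P(0,0)+P(0,1) = 5/41 + 5/41 = 10/41

10/41


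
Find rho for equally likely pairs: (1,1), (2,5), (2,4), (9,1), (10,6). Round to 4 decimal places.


Cov(X,Y) = 1.2800, Var(X) = 14.9600, Var(Y) = 4.2400
rho = Cov/(sqrt(VarX)*sqrt(VarY)) = 0.1607

0.1607


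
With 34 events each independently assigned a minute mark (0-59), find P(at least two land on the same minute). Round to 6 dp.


P(all different) = prod((60-i)/60 for i=0..33) = 0.000007
P(at least one match) = 1 - 0.000007 = 0.999993

0.999993


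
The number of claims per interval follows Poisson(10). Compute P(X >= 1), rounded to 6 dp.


P(X>=1) = 1 - P(X<=0) = 1 - (e^(-10)*10^0/0!)
≈ 1 - 0.0000453999 = 0.9999546001
≈ 0.999955

0.999955


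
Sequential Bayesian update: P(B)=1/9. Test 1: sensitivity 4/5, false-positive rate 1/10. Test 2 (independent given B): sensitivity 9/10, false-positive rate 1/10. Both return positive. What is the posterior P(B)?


After test 1: P(+) = 4/5*1/9 + 1/10*8/9 = 8/45
P(B|+) = (4/45)/(8/45) = 1/2
After test 2 (use post1 as new prior): P(+) = 9/10*1/2 + 1/10*1/2 = 1/2
P(B|+,+) = (9/20)/(1/2) = 9/10

9/10


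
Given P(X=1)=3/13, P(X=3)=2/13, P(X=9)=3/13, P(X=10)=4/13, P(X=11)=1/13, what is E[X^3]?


E[X^3] = sum(g(x)*P(x))
= 1*3/13 + 27*2/13 + 729*3/13 + 1000*4/13 + 1331*1/13
= 7575/13

7575/13


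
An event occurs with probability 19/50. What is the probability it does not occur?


P(A') = 1 - P(A) = 1 - 19/50 = 31/50

31/50


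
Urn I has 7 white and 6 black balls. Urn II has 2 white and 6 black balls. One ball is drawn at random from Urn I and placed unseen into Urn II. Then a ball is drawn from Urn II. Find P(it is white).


P(transfer white) = 7/13; P(transfer black) = 6/13
If white transferred: Urn II has 3 white of 9, so P(white|white moved) = 1/3
If black transferred: Urn II has 2 white of 9, so P(white|black moved) = 2/9
By total probability: P(white) = 7/13*1/3 + 6/13*2/9 = 11/39

11/39


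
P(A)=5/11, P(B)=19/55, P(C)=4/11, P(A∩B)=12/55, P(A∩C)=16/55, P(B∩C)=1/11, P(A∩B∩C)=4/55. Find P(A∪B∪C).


P(A∪B∪C) = P(A)+P(B)+P(C) - P(AB)-P(AC)-P(BC) + P(ABC)
= 5/11+19/55+4/11 - 12/55-16/55-1/11 + 4/55
= 7/11

7/11


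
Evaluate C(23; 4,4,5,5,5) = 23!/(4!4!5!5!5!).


23! = 25852016738884976640000
Denominator: 4!=24 * 4!=24 * 5!=120 * 5!=120 * 5!=120
Coefficient = 25852016738884976640000 / 995328000 = 25973364296880

25973364296880


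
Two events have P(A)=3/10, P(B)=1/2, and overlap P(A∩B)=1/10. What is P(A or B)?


P(A∪B) = P(A) + P(B) - P(A∩B)
= 3/10 + 1/2 - 1/10 = 7/10

7/10


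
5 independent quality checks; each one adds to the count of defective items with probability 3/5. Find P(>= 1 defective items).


P(at least one) = 1 - P(none)
P(none) = (1 - 3/5)^5 = (2/5)^5 = 32/3125
P(at least one) = 1 - 32/3125 = 3093/3125

3093/3125


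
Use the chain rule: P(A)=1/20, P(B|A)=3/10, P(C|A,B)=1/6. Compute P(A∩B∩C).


P(A∩B∩C) = P(A) * P(B|A) * P(C|A∩B)
= 1/20 * 3/10 * 1/6
= 3/200 * 1/6 = 1/400

1/400


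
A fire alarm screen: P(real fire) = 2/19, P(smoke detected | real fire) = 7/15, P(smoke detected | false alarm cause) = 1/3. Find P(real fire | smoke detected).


P(A) = P(A|B)P(B) + P(A|B')P(B') = 7/15*2/19 + 1/3*17/19 = 33/95
P(B|A) = P(A|B)P(B)/P(A) = (14/285)/(33/95) = 14/99

14/99


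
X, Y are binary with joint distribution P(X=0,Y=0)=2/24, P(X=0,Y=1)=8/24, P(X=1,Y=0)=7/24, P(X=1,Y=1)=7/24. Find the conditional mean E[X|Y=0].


P(Y=0) = 9/24
E[X|Y=0] = (0*2 + 1*7)/9 = 7/9

7/9


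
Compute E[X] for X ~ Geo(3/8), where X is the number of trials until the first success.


For geometric (trials until first success), E[X] = 1/p = 1/(3/8) = 8/3

8/3
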